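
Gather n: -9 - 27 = -36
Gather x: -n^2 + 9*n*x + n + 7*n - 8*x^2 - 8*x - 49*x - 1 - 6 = -n^2 + 8*n - 8*x^2 + x*(9*n - 57) - 7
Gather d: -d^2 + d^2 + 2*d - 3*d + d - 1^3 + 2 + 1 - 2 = 0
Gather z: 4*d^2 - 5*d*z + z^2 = 4*d^2 - 5*d*z + z^2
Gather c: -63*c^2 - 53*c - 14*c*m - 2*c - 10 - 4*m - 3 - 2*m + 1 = -63*c^2 + c*(-14*m - 55) - 6*m - 12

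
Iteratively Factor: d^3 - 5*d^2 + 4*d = (d - 1)*(d^2 - 4*d) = d*(d - 1)*(d - 4)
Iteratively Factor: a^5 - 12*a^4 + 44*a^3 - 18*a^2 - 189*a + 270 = (a - 5)*(a^4 - 7*a^3 + 9*a^2 + 27*a - 54) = (a - 5)*(a + 2)*(a^3 - 9*a^2 + 27*a - 27) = (a - 5)*(a - 3)*(a + 2)*(a^2 - 6*a + 9) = (a - 5)*(a - 3)^2*(a + 2)*(a - 3)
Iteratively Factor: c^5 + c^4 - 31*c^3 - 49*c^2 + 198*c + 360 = (c - 3)*(c^4 + 4*c^3 - 19*c^2 - 106*c - 120) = (c - 5)*(c - 3)*(c^3 + 9*c^2 + 26*c + 24) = (c - 5)*(c - 3)*(c + 3)*(c^2 + 6*c + 8) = (c - 5)*(c - 3)*(c + 2)*(c + 3)*(c + 4)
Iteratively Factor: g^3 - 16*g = (g + 4)*(g^2 - 4*g) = g*(g + 4)*(g - 4)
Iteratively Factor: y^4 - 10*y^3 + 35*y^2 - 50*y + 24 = (y - 1)*(y^3 - 9*y^2 + 26*y - 24) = (y - 4)*(y - 1)*(y^2 - 5*y + 6) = (y - 4)*(y - 2)*(y - 1)*(y - 3)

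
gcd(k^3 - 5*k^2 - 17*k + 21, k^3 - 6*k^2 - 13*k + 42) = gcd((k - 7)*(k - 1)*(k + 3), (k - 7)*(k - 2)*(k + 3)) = k^2 - 4*k - 21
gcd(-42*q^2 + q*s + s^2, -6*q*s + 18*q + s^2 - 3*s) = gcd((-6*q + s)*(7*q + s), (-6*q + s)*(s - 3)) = 6*q - s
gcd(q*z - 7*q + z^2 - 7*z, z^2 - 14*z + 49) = z - 7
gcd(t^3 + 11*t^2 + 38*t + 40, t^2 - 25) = t + 5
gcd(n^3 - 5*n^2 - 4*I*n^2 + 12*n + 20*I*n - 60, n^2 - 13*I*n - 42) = n - 6*I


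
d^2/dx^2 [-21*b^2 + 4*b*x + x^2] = 2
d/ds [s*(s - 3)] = 2*s - 3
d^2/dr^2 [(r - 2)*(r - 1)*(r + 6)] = 6*r + 6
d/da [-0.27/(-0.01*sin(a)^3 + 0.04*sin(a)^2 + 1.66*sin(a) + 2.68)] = (-0.0081*sin(a)^2 + 0.0216*sin(a) + 0.4482)*cos(a)/(-0.01*sin(a)^3 + 0.04*sin(a)^2 + 1.66*sin(a) + 2.68)^2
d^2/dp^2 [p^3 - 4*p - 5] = 6*p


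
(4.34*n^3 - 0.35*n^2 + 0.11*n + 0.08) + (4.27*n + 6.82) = 4.34*n^3 - 0.35*n^2 + 4.38*n + 6.9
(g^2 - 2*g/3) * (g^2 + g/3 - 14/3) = g^4 - g^3/3 - 44*g^2/9 + 28*g/9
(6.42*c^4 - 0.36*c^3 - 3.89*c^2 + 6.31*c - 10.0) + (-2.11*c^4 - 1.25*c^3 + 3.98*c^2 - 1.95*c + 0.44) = 4.31*c^4 - 1.61*c^3 + 0.0899999999999999*c^2 + 4.36*c - 9.56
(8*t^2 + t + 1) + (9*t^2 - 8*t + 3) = 17*t^2 - 7*t + 4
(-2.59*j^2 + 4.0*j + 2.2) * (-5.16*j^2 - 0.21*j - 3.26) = 13.3644*j^4 - 20.0961*j^3 - 3.7486*j^2 - 13.502*j - 7.172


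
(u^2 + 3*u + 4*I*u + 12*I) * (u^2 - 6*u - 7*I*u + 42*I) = u^4 - 3*u^3 - 3*I*u^3 + 10*u^2 + 9*I*u^2 - 84*u + 54*I*u - 504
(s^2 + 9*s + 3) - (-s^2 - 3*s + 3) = 2*s^2 + 12*s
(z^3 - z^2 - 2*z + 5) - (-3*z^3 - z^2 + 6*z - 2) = 4*z^3 - 8*z + 7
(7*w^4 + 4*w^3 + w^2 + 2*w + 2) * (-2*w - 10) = -14*w^5 - 78*w^4 - 42*w^3 - 14*w^2 - 24*w - 20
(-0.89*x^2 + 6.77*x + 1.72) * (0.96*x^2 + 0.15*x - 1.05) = -0.8544*x^4 + 6.3657*x^3 + 3.6012*x^2 - 6.8505*x - 1.806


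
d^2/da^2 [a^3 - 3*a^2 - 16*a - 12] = 6*a - 6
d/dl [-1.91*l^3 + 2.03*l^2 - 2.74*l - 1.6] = -5.73*l^2 + 4.06*l - 2.74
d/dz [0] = 0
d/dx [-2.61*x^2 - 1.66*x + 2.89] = -5.22*x - 1.66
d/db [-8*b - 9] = -8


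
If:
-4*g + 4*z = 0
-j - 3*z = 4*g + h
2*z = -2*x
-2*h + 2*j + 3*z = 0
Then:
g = z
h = -11*z/4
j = -17*z/4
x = -z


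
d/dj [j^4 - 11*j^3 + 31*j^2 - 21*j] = 4*j^3 - 33*j^2 + 62*j - 21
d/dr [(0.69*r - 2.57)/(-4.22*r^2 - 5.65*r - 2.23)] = (2.9118*r^2 - 21.6908*r - 16.0592)/(17.8084*r^4 + 47.686*r^3 + 50.7437*r^2 + 25.199*r + 4.9729)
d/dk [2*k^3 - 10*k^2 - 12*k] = 6*k^2 - 20*k - 12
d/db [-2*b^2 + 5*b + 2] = 5 - 4*b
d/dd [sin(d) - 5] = cos(d)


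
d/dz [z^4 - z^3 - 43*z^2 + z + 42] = 4*z^3 - 3*z^2 - 86*z + 1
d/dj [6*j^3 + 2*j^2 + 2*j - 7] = 18*j^2 + 4*j + 2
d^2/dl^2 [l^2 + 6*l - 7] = 2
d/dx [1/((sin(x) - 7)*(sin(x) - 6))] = (13 - 2*sin(x))*cos(x)/((sin(x) - 7)^2*(sin(x) - 6)^2)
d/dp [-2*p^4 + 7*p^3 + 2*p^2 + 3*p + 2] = -8*p^3 + 21*p^2 + 4*p + 3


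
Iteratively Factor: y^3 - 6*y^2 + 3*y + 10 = (y - 5)*(y^2 - y - 2) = (y - 5)*(y - 2)*(y + 1)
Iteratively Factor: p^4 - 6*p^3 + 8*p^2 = (p)*(p^3 - 6*p^2 + 8*p) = p*(p - 2)*(p^2 - 4*p) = p^2*(p - 2)*(p - 4)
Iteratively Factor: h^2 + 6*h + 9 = (h + 3)*(h + 3)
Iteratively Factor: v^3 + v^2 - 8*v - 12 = (v - 3)*(v^2 + 4*v + 4) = (v - 3)*(v + 2)*(v + 2)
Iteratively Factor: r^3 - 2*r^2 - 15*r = (r - 5)*(r^2 + 3*r) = (r - 5)*(r + 3)*(r)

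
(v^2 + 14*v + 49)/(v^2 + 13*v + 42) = (v + 7)/(v + 6)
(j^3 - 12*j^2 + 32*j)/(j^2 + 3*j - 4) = j*(j^2 - 12*j + 32)/(j^2 + 3*j - 4)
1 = 1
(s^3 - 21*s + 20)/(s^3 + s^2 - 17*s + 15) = (s - 4)/(s - 3)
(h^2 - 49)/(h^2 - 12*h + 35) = (h + 7)/(h - 5)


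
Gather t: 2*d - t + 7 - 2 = 2*d - t + 5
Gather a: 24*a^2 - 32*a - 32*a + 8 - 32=24*a^2 - 64*a - 24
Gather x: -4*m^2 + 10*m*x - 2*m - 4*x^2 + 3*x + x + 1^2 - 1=-4*m^2 - 2*m - 4*x^2 + x*(10*m + 4)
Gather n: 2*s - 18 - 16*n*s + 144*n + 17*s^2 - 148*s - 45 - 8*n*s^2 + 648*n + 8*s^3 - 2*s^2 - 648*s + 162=n*(-8*s^2 - 16*s + 792) + 8*s^3 + 15*s^2 - 794*s + 99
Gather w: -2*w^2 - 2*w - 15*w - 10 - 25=-2*w^2 - 17*w - 35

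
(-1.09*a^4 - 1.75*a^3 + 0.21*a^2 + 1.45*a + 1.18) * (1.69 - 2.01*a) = 2.1909*a^5 + 1.6754*a^4 - 3.3796*a^3 - 2.5596*a^2 + 0.0787000000000004*a + 1.9942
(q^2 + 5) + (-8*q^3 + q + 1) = -8*q^3 + q^2 + q + 6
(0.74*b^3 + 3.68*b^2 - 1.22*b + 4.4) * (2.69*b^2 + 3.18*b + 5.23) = 1.9906*b^5 + 12.2524*b^4 + 12.2908*b^3 + 27.2028*b^2 + 7.6114*b + 23.012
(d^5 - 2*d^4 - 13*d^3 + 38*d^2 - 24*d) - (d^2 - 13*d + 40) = d^5 - 2*d^4 - 13*d^3 + 37*d^2 - 11*d - 40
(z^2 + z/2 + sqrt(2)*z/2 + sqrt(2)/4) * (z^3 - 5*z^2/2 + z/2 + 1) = z^5 - 2*z^4 + sqrt(2)*z^4/2 - sqrt(2)*z^3 - 3*z^3/4 - 3*sqrt(2)*z^2/8 + 5*z^2/4 + z/2 + 5*sqrt(2)*z/8 + sqrt(2)/4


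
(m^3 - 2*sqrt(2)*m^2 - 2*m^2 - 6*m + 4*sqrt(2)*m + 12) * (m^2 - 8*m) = m^5 - 10*m^4 - 2*sqrt(2)*m^4 + 10*m^3 + 20*sqrt(2)*m^3 - 32*sqrt(2)*m^2 + 60*m^2 - 96*m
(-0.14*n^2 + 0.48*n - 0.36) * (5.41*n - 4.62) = -0.7574*n^3 + 3.2436*n^2 - 4.1652*n + 1.6632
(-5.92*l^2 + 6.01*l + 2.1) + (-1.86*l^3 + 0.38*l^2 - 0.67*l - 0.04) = -1.86*l^3 - 5.54*l^2 + 5.34*l + 2.06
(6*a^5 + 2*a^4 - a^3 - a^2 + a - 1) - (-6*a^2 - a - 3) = 6*a^5 + 2*a^4 - a^3 + 5*a^2 + 2*a + 2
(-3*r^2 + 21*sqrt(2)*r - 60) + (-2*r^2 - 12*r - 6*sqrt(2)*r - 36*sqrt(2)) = -5*r^2 - 12*r + 15*sqrt(2)*r - 60 - 36*sqrt(2)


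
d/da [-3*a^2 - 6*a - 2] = -6*a - 6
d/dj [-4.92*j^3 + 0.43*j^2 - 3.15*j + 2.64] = -14.76*j^2 + 0.86*j - 3.15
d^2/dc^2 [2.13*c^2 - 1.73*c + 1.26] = 4.26000000000000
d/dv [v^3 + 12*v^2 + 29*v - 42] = 3*v^2 + 24*v + 29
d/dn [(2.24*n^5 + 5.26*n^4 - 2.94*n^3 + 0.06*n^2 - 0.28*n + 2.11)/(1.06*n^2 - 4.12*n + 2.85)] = (7.1232*n^6 - 25.764*n^5 - 36.21*n^4 + 84.1896*n^3 - 25.0874*n^2 - 4.1312*n + 7.8952)/(1.1236*n^4 - 8.7344*n^3 + 23.0164*n^2 - 23.484*n + 8.1225)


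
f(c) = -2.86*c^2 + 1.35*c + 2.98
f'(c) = 1.35 - 5.72*c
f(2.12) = -7.01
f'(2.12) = -10.78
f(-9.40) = -262.42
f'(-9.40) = 55.12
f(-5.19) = -81.06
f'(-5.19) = 31.04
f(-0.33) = 2.22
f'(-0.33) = 3.24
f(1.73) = -3.24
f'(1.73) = -8.55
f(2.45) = -10.88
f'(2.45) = -12.66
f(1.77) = -3.59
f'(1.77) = -8.77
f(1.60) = -2.18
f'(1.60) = -7.80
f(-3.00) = -26.81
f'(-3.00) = 18.51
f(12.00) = -392.66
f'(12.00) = -67.29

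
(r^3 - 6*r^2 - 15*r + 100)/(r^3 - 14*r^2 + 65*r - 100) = (r + 4)/(r - 4)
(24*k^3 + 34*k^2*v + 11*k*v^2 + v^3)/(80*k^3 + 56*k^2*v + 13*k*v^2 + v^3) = (6*k^2 + 7*k*v + v^2)/(20*k^2 + 9*k*v + v^2)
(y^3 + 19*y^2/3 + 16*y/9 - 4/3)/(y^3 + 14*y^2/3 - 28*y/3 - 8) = (y - 1/3)/(y - 2)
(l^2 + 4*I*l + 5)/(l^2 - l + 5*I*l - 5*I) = (l - I)/(l - 1)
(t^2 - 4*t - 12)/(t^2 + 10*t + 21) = (t^2 - 4*t - 12)/(t^2 + 10*t + 21)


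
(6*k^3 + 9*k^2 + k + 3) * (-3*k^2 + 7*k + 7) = -18*k^5 + 15*k^4 + 102*k^3 + 61*k^2 + 28*k + 21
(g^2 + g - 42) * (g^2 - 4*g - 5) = g^4 - 3*g^3 - 51*g^2 + 163*g + 210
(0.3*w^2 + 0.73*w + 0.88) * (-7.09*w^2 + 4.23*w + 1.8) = -2.127*w^4 - 3.9067*w^3 - 2.6113*w^2 + 5.0364*w + 1.584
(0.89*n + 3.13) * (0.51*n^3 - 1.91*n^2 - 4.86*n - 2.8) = 0.4539*n^4 - 0.1036*n^3 - 10.3037*n^2 - 17.7038*n - 8.764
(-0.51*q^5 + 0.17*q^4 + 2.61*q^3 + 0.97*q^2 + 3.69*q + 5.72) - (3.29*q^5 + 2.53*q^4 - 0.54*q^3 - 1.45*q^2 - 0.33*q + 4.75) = -3.8*q^5 - 2.36*q^4 + 3.15*q^3 + 2.42*q^2 + 4.02*q + 0.97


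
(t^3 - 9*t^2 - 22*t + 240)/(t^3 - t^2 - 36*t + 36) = (t^2 - 3*t - 40)/(t^2 + 5*t - 6)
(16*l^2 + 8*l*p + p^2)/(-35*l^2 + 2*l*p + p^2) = (16*l^2 + 8*l*p + p^2)/(-35*l^2 + 2*l*p + p^2)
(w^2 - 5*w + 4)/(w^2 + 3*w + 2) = (w^2 - 5*w + 4)/(w^2 + 3*w + 2)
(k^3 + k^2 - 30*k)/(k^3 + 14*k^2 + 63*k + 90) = k*(k - 5)/(k^2 + 8*k + 15)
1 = 1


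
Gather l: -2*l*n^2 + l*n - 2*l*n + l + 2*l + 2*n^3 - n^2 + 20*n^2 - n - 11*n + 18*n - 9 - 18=l*(-2*n^2 - n + 3) + 2*n^3 + 19*n^2 + 6*n - 27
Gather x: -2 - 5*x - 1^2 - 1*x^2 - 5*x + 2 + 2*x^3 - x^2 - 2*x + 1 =2*x^3 - 2*x^2 - 12*x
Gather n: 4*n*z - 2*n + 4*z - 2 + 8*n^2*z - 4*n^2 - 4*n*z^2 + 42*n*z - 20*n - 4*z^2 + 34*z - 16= n^2*(8*z - 4) + n*(-4*z^2 + 46*z - 22) - 4*z^2 + 38*z - 18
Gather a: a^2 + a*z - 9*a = a^2 + a*(z - 9)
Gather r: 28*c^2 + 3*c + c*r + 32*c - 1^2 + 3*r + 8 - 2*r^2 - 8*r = 28*c^2 + 35*c - 2*r^2 + r*(c - 5) + 7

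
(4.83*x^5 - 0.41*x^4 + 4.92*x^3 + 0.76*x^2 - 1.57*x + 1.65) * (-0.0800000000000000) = -0.3864*x^5 + 0.0328*x^4 - 0.3936*x^3 - 0.0608*x^2 + 0.1256*x - 0.132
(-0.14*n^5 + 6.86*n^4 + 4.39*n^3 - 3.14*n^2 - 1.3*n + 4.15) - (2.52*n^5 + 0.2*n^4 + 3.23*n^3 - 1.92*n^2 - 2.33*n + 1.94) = -2.66*n^5 + 6.66*n^4 + 1.16*n^3 - 1.22*n^2 + 1.03*n + 2.21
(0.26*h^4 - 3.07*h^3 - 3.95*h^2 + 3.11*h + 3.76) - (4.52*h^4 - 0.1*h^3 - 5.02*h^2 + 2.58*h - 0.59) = -4.26*h^4 - 2.97*h^3 + 1.07*h^2 + 0.53*h + 4.35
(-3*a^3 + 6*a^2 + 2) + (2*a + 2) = -3*a^3 + 6*a^2 + 2*a + 4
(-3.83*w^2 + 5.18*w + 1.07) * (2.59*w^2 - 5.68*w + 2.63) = -9.9197*w^4 + 35.1706*w^3 - 36.724*w^2 + 7.5458*w + 2.8141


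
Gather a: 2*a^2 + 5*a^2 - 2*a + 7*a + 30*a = 7*a^2 + 35*a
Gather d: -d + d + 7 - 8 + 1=0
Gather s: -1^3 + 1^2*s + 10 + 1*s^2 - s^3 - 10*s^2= -s^3 - 9*s^2 + s + 9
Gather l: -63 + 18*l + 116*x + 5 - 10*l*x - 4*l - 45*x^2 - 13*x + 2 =l*(14 - 10*x) - 45*x^2 + 103*x - 56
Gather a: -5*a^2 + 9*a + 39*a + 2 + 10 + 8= -5*a^2 + 48*a + 20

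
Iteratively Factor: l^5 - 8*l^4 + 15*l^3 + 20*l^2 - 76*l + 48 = (l + 2)*(l^4 - 10*l^3 + 35*l^2 - 50*l + 24) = (l - 4)*(l + 2)*(l^3 - 6*l^2 + 11*l - 6) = (l - 4)*(l - 1)*(l + 2)*(l^2 - 5*l + 6) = (l - 4)*(l - 2)*(l - 1)*(l + 2)*(l - 3)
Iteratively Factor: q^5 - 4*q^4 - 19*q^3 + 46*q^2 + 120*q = (q + 2)*(q^4 - 6*q^3 - 7*q^2 + 60*q) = q*(q + 2)*(q^3 - 6*q^2 - 7*q + 60) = q*(q + 2)*(q + 3)*(q^2 - 9*q + 20) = q*(q - 4)*(q + 2)*(q + 3)*(q - 5)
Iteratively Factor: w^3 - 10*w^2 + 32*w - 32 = (w - 2)*(w^2 - 8*w + 16) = (w - 4)*(w - 2)*(w - 4)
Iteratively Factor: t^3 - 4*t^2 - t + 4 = (t - 1)*(t^2 - 3*t - 4) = (t - 4)*(t - 1)*(t + 1)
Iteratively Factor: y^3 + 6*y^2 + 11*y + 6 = (y + 2)*(y^2 + 4*y + 3) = (y + 1)*(y + 2)*(y + 3)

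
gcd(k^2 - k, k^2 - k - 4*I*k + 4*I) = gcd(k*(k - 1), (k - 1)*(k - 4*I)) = k - 1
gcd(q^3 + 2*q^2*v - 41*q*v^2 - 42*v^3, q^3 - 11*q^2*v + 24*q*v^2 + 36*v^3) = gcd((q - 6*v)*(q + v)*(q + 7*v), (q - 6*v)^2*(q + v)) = q^2 - 5*q*v - 6*v^2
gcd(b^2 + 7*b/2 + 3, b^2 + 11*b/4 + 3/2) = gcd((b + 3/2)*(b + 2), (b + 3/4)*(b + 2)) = b + 2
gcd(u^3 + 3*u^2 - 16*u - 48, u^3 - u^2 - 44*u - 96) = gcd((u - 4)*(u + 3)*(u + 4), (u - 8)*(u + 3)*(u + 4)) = u^2 + 7*u + 12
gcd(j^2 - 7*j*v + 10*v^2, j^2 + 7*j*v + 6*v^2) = 1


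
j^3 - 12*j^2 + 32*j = j*(j - 8)*(j - 4)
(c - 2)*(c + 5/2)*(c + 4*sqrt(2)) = c^3 + c^2/2 + 4*sqrt(2)*c^2 - 5*c + 2*sqrt(2)*c - 20*sqrt(2)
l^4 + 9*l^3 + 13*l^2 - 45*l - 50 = (l - 2)*(l + 1)*(l + 5)^2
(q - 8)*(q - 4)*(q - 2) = q^3 - 14*q^2 + 56*q - 64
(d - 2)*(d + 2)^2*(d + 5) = d^4 + 7*d^3 + 6*d^2 - 28*d - 40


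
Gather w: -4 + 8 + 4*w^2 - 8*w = 4*w^2 - 8*w + 4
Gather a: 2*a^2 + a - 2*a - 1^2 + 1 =2*a^2 - a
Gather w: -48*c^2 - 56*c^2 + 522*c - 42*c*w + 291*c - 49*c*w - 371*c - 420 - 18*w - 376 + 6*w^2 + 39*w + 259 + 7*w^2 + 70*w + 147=-104*c^2 + 442*c + 13*w^2 + w*(91 - 91*c) - 390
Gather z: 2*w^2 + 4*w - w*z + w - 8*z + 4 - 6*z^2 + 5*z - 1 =2*w^2 + 5*w - 6*z^2 + z*(-w - 3) + 3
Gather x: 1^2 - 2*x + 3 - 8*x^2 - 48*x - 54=-8*x^2 - 50*x - 50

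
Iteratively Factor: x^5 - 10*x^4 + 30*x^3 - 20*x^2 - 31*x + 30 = (x - 2)*(x^4 - 8*x^3 + 14*x^2 + 8*x - 15) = (x - 2)*(x + 1)*(x^3 - 9*x^2 + 23*x - 15) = (x - 2)*(x - 1)*(x + 1)*(x^2 - 8*x + 15) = (x - 3)*(x - 2)*(x - 1)*(x + 1)*(x - 5)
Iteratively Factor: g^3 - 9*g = (g - 3)*(g^2 + 3*g) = g*(g - 3)*(g + 3)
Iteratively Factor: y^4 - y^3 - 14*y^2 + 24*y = (y + 4)*(y^3 - 5*y^2 + 6*y) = y*(y + 4)*(y^2 - 5*y + 6) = y*(y - 3)*(y + 4)*(y - 2)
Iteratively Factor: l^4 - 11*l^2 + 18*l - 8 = (l + 4)*(l^3 - 4*l^2 + 5*l - 2) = (l - 1)*(l + 4)*(l^2 - 3*l + 2) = (l - 1)^2*(l + 4)*(l - 2)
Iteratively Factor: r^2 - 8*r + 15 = (r - 5)*(r - 3)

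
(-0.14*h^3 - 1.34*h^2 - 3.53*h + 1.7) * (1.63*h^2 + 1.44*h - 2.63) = -0.2282*h^5 - 2.3858*h^4 - 7.3153*h^3 + 1.212*h^2 + 11.7319*h - 4.471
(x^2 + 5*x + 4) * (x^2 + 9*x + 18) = x^4 + 14*x^3 + 67*x^2 + 126*x + 72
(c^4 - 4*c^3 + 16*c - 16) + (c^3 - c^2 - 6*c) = c^4 - 3*c^3 - c^2 + 10*c - 16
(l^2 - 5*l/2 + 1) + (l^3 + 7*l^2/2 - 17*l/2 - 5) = l^3 + 9*l^2/2 - 11*l - 4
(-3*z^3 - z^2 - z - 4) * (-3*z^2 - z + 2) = 9*z^5 + 6*z^4 - 2*z^3 + 11*z^2 + 2*z - 8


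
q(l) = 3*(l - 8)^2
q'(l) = 6*l - 48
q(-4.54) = 471.75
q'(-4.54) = -75.24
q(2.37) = 95.09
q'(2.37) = -33.78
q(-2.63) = 338.99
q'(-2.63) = -63.78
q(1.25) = 136.69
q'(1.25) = -40.50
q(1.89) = 112.00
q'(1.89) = -36.66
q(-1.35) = 262.27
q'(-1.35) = -56.10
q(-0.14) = 198.78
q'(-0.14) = -48.84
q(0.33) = 176.49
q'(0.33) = -46.02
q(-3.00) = 363.00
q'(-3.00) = -66.00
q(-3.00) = 363.00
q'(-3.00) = -66.00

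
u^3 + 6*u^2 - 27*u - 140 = (u - 5)*(u + 4)*(u + 7)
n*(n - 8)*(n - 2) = n^3 - 10*n^2 + 16*n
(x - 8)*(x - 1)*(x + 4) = x^3 - 5*x^2 - 28*x + 32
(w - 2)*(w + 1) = w^2 - w - 2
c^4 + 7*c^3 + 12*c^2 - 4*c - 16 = (c - 1)*(c + 2)^2*(c + 4)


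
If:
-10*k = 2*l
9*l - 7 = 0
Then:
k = -7/45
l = 7/9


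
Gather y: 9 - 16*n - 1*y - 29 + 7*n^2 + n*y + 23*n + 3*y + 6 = 7*n^2 + 7*n + y*(n + 2) - 14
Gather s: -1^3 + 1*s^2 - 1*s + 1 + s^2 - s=2*s^2 - 2*s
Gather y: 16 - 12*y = 16 - 12*y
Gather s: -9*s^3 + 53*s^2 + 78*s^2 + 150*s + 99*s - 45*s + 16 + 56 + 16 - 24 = -9*s^3 + 131*s^2 + 204*s + 64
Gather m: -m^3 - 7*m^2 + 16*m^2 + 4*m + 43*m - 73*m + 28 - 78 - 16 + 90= -m^3 + 9*m^2 - 26*m + 24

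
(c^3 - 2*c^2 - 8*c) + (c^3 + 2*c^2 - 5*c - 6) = 2*c^3 - 13*c - 6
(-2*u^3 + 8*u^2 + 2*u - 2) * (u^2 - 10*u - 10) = -2*u^5 + 28*u^4 - 58*u^3 - 102*u^2 + 20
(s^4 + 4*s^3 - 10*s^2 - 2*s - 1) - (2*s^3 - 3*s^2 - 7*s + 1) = s^4 + 2*s^3 - 7*s^2 + 5*s - 2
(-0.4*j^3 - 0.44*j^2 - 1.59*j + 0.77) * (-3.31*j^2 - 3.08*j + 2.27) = 1.324*j^5 + 2.6884*j^4 + 5.7101*j^3 + 1.3497*j^2 - 5.9809*j + 1.7479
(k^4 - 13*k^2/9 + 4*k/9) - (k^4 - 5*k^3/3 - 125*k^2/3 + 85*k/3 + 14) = 5*k^3/3 + 362*k^2/9 - 251*k/9 - 14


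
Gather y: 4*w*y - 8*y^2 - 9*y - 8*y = -8*y^2 + y*(4*w - 17)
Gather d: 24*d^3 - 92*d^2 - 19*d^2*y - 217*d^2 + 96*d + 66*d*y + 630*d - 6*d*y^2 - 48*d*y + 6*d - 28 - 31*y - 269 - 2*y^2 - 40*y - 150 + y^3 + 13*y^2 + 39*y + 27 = 24*d^3 + d^2*(-19*y - 309) + d*(-6*y^2 + 18*y + 732) + y^3 + 11*y^2 - 32*y - 420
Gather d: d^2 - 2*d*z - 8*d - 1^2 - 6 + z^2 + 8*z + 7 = d^2 + d*(-2*z - 8) + z^2 + 8*z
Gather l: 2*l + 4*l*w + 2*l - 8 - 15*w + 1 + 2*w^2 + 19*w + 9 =l*(4*w + 4) + 2*w^2 + 4*w + 2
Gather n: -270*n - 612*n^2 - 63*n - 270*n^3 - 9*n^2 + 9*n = -270*n^3 - 621*n^2 - 324*n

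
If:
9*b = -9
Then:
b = -1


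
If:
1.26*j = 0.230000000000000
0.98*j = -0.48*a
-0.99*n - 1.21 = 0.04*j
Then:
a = -0.37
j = 0.18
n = -1.23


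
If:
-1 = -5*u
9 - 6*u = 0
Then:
No Solution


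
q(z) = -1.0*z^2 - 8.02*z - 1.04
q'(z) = -2.0*z - 8.02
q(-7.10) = 5.49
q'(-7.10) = 6.18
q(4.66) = -60.13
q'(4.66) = -17.34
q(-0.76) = 4.48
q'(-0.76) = -6.50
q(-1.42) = 8.33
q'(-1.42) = -5.18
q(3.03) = -34.52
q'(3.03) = -14.08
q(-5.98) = 11.16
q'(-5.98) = 3.94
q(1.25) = -12.63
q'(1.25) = -10.52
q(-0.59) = 3.34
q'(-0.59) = -6.84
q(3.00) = -34.10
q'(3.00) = -14.02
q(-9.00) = -9.86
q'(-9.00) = 9.98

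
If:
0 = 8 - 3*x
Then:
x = 8/3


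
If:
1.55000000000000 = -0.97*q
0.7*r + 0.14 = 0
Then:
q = -1.60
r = -0.20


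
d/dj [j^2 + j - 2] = 2*j + 1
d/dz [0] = 0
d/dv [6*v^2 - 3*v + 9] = 12*v - 3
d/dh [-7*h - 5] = -7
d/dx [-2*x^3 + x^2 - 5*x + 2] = -6*x^2 + 2*x - 5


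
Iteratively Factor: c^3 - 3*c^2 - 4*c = (c + 1)*(c^2 - 4*c) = c*(c + 1)*(c - 4)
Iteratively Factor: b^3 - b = (b - 1)*(b^2 + b) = (b - 1)*(b + 1)*(b)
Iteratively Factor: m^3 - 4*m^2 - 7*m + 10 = (m + 2)*(m^2 - 6*m + 5) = (m - 5)*(m + 2)*(m - 1)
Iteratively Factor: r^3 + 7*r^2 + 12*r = (r + 3)*(r^2 + 4*r) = (r + 3)*(r + 4)*(r)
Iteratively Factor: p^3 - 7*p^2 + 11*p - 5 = (p - 1)*(p^2 - 6*p + 5) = (p - 5)*(p - 1)*(p - 1)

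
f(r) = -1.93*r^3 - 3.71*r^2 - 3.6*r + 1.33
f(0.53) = -1.91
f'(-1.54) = -5.90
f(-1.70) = 6.21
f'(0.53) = -9.16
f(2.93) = -89.61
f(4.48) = -262.80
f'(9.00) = -539.37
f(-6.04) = 313.00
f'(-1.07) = -2.29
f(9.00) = -1738.55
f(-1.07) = 3.30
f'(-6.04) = -170.01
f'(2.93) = -75.05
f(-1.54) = 5.12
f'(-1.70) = -7.72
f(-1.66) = 5.91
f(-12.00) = 2845.33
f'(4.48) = -153.05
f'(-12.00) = -748.32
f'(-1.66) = -7.24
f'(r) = -5.79*r^2 - 7.42*r - 3.6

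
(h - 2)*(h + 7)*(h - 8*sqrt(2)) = h^3 - 8*sqrt(2)*h^2 + 5*h^2 - 40*sqrt(2)*h - 14*h + 112*sqrt(2)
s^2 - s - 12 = (s - 4)*(s + 3)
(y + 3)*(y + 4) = y^2 + 7*y + 12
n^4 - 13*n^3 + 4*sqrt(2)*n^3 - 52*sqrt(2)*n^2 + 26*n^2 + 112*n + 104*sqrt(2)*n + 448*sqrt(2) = (n - 8)*(n - 7)*(n + 2)*(n + 4*sqrt(2))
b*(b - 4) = b^2 - 4*b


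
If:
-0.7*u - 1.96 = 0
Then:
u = -2.80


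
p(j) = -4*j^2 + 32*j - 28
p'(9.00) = -40.00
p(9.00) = -64.00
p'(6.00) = -16.00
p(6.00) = 20.00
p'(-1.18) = 41.44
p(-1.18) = -71.33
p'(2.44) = 12.48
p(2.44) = 26.27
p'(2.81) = 9.52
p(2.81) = 30.34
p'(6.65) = -21.20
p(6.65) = 7.91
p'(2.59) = 11.28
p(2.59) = 28.05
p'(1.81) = 17.52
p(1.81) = 16.82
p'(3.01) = 7.92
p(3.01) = 32.08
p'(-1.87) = 46.96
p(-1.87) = -101.83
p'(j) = 32 - 8*j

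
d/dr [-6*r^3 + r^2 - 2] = 2*r*(1 - 9*r)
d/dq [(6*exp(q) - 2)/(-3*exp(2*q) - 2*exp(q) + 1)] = 2*exp(q)/(exp(2*q) + 2*exp(q) + 1)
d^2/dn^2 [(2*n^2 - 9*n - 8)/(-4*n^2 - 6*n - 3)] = 24*(16*n^3 + 38*n^2 + 21*n + 1)/(64*n^6 + 288*n^5 + 576*n^4 + 648*n^3 + 432*n^2 + 162*n + 27)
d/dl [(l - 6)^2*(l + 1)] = (l - 6)*(3*l - 4)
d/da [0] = 0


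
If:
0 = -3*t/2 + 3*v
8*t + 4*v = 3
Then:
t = 3/10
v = 3/20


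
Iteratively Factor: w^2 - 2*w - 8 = (w + 2)*(w - 4)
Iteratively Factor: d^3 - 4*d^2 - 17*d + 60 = (d + 4)*(d^2 - 8*d + 15) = (d - 5)*(d + 4)*(d - 3)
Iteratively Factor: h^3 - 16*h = (h + 4)*(h^2 - 4*h) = h*(h + 4)*(h - 4)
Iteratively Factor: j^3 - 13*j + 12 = (j + 4)*(j^2 - 4*j + 3) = (j - 1)*(j + 4)*(j - 3)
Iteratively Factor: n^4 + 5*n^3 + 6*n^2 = (n)*(n^3 + 5*n^2 + 6*n) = n*(n + 2)*(n^2 + 3*n) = n*(n + 2)*(n + 3)*(n)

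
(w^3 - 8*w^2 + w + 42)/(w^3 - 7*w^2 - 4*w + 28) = (w - 3)/(w - 2)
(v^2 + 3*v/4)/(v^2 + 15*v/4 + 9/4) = v/(v + 3)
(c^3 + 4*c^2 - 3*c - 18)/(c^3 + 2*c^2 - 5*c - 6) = (c + 3)/(c + 1)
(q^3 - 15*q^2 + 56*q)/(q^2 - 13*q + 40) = q*(q - 7)/(q - 5)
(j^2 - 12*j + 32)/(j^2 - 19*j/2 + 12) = 2*(j - 4)/(2*j - 3)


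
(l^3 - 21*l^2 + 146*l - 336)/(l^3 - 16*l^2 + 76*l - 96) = (l - 7)/(l - 2)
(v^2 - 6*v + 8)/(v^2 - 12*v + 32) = (v - 2)/(v - 8)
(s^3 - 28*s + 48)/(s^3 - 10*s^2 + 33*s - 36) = (s^2 + 4*s - 12)/(s^2 - 6*s + 9)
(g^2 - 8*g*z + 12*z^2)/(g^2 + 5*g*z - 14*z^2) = (g - 6*z)/(g + 7*z)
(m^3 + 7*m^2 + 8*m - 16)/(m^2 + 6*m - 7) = (m^2 + 8*m + 16)/(m + 7)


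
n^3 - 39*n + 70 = (n - 5)*(n - 2)*(n + 7)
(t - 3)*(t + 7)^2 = t^3 + 11*t^2 + 7*t - 147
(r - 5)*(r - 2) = r^2 - 7*r + 10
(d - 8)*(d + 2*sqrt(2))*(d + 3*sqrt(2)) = d^3 - 8*d^2 + 5*sqrt(2)*d^2 - 40*sqrt(2)*d + 12*d - 96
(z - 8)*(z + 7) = z^2 - z - 56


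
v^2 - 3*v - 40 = (v - 8)*(v + 5)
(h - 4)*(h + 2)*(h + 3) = h^3 + h^2 - 14*h - 24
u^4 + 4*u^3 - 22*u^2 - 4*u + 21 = (u - 3)*(u - 1)*(u + 1)*(u + 7)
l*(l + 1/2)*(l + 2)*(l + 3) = l^4 + 11*l^3/2 + 17*l^2/2 + 3*l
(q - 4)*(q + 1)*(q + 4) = q^3 + q^2 - 16*q - 16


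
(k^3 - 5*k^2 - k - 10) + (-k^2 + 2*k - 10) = k^3 - 6*k^2 + k - 20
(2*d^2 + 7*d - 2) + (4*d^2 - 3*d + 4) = 6*d^2 + 4*d + 2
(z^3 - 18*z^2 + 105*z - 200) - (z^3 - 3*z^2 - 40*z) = -15*z^2 + 145*z - 200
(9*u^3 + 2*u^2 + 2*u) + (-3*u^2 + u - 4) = 9*u^3 - u^2 + 3*u - 4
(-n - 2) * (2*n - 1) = -2*n^2 - 3*n + 2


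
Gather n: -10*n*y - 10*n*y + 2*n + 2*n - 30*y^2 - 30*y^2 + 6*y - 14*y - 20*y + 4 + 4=n*(4 - 20*y) - 60*y^2 - 28*y + 8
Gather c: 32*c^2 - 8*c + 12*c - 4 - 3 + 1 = 32*c^2 + 4*c - 6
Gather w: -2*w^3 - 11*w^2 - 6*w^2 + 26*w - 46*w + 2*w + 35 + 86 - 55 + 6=-2*w^3 - 17*w^2 - 18*w + 72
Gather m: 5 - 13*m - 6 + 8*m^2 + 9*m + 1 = 8*m^2 - 4*m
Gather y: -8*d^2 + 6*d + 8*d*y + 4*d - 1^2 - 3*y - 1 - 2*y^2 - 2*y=-8*d^2 + 10*d - 2*y^2 + y*(8*d - 5) - 2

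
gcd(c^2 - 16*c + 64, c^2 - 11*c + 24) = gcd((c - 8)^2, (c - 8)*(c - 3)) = c - 8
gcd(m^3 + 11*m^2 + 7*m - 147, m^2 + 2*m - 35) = m + 7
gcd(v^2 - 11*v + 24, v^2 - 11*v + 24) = v^2 - 11*v + 24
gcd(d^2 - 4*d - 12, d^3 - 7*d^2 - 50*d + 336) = d - 6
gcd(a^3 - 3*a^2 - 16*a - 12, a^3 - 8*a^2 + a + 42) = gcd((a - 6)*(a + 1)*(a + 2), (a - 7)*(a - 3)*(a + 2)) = a + 2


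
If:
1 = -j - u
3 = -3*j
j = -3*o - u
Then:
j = -1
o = 1/3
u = 0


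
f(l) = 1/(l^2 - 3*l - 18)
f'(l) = (3 - 2*l)/(l^2 - 3*l - 18)^2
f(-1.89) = -0.11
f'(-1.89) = 0.09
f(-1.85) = -0.11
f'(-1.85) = 0.08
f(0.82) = -0.05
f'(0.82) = 0.00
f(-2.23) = -0.16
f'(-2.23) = 0.19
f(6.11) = 1.00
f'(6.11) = -9.18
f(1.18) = -0.05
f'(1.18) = 0.00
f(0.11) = -0.05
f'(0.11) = 0.01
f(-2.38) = -0.19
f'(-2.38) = 0.29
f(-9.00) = 0.01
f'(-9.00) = 0.00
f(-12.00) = 0.01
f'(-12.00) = 0.00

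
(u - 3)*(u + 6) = u^2 + 3*u - 18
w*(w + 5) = w^2 + 5*w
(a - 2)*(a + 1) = a^2 - a - 2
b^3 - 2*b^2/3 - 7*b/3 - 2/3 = (b - 2)*(b + 1/3)*(b + 1)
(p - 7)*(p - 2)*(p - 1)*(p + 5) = p^4 - 5*p^3 - 27*p^2 + 101*p - 70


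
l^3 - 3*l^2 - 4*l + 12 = (l - 3)*(l - 2)*(l + 2)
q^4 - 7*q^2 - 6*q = q*(q - 3)*(q + 1)*(q + 2)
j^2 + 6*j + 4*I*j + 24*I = (j + 6)*(j + 4*I)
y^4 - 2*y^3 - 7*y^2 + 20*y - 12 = (y - 2)^2*(y - 1)*(y + 3)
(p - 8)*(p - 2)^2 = p^3 - 12*p^2 + 36*p - 32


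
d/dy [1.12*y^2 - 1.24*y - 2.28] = 2.24*y - 1.24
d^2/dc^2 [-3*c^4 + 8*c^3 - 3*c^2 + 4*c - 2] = -36*c^2 + 48*c - 6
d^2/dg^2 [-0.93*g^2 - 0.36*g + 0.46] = -1.86000000000000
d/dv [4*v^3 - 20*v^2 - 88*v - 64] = 12*v^2 - 40*v - 88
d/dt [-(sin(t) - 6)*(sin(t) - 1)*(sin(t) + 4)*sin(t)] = (-4*sin(t)^3 + 9*sin(t)^2 + 44*sin(t) - 24)*cos(t)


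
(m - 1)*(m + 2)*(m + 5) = m^3 + 6*m^2 + 3*m - 10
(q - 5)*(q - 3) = q^2 - 8*q + 15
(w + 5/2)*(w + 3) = w^2 + 11*w/2 + 15/2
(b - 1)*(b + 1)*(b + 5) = b^3 + 5*b^2 - b - 5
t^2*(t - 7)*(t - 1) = t^4 - 8*t^3 + 7*t^2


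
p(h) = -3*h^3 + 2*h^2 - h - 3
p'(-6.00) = -349.00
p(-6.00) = 723.00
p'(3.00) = -70.00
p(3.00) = -69.00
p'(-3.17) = -104.12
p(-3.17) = 115.83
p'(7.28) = -448.87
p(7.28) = -1061.77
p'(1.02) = -6.28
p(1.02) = -5.12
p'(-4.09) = -167.91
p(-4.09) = 239.80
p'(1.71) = -20.48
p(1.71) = -13.86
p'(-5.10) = -255.49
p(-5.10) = 452.07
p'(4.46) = -162.18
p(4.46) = -233.83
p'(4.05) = -132.42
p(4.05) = -173.54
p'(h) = -9*h^2 + 4*h - 1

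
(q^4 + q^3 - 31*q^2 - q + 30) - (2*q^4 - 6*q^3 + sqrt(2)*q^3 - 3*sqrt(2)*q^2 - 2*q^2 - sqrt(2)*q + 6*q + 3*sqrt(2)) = -q^4 - sqrt(2)*q^3 + 7*q^3 - 29*q^2 + 3*sqrt(2)*q^2 - 7*q + sqrt(2)*q - 3*sqrt(2) + 30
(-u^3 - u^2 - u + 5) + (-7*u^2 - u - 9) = -u^3 - 8*u^2 - 2*u - 4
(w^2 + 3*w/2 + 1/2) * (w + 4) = w^3 + 11*w^2/2 + 13*w/2 + 2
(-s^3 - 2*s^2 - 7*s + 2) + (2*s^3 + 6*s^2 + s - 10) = s^3 + 4*s^2 - 6*s - 8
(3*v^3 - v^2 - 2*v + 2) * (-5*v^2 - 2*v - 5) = -15*v^5 - v^4 - 3*v^3 - v^2 + 6*v - 10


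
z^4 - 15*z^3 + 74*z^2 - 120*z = z*(z - 6)*(z - 5)*(z - 4)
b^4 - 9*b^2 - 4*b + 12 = (b - 3)*(b - 1)*(b + 2)^2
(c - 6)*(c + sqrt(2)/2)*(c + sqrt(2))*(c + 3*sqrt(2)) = c^4 - 6*c^3 + 9*sqrt(2)*c^3/2 - 27*sqrt(2)*c^2 + 10*c^2 - 60*c + 3*sqrt(2)*c - 18*sqrt(2)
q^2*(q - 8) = q^3 - 8*q^2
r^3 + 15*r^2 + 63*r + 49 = (r + 1)*(r + 7)^2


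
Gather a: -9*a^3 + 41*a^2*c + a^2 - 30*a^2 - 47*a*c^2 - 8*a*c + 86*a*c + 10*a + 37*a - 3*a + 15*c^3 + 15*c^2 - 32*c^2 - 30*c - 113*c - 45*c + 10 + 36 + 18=-9*a^3 + a^2*(41*c - 29) + a*(-47*c^2 + 78*c + 44) + 15*c^3 - 17*c^2 - 188*c + 64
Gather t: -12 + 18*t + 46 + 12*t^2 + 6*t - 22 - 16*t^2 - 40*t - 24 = -4*t^2 - 16*t - 12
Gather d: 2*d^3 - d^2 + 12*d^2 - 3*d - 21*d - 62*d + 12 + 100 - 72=2*d^3 + 11*d^2 - 86*d + 40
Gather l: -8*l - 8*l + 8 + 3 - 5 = 6 - 16*l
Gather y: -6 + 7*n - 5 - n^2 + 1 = -n^2 + 7*n - 10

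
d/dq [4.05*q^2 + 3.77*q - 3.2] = 8.1*q + 3.77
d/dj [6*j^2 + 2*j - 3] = 12*j + 2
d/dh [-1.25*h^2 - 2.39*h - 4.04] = -2.5*h - 2.39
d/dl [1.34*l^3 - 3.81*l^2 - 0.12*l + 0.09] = 4.02*l^2 - 7.62*l - 0.12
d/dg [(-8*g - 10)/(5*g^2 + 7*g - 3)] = 2*(20*g^2 + 50*g + 47)/(25*g^4 + 70*g^3 + 19*g^2 - 42*g + 9)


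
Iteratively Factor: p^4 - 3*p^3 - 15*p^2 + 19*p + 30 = (p - 5)*(p^3 + 2*p^2 - 5*p - 6) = (p - 5)*(p + 1)*(p^2 + p - 6) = (p - 5)*(p - 2)*(p + 1)*(p + 3)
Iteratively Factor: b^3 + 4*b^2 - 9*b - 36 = (b - 3)*(b^2 + 7*b + 12) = (b - 3)*(b + 3)*(b + 4)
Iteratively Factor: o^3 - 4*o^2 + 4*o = (o - 2)*(o^2 - 2*o) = (o - 2)^2*(o)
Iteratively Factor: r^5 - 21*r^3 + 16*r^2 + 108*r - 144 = (r - 2)*(r^4 + 2*r^3 - 17*r^2 - 18*r + 72) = (r - 2)^2*(r^3 + 4*r^2 - 9*r - 36) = (r - 2)^2*(r + 3)*(r^2 + r - 12) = (r - 3)*(r - 2)^2*(r + 3)*(r + 4)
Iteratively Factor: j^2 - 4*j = (j)*(j - 4)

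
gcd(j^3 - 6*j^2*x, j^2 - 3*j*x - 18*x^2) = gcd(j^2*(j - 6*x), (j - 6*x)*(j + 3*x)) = -j + 6*x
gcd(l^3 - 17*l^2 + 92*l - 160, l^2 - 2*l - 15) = l - 5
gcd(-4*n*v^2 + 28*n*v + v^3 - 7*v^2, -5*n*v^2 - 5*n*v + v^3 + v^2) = v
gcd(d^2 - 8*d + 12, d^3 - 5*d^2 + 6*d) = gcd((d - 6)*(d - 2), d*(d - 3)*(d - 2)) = d - 2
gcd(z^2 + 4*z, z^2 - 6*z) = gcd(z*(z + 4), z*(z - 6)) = z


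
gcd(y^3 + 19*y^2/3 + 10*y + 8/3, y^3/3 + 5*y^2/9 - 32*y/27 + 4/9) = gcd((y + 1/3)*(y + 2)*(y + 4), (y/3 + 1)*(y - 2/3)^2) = 1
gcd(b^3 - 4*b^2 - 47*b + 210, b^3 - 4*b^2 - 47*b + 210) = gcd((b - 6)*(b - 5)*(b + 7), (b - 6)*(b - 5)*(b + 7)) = b^3 - 4*b^2 - 47*b + 210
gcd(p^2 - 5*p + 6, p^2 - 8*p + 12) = p - 2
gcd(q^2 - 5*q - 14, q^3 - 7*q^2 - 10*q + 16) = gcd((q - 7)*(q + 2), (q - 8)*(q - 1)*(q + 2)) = q + 2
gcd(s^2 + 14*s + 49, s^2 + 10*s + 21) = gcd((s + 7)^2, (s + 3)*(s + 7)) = s + 7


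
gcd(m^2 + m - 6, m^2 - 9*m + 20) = 1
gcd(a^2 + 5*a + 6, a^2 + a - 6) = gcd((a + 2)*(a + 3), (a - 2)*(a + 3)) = a + 3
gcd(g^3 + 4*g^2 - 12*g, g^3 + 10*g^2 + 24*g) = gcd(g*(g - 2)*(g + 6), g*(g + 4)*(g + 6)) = g^2 + 6*g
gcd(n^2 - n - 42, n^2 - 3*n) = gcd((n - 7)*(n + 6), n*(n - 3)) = 1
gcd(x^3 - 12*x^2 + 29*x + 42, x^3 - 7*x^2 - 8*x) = x + 1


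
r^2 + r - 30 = (r - 5)*(r + 6)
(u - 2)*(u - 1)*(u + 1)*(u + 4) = u^4 + 2*u^3 - 9*u^2 - 2*u + 8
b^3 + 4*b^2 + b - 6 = (b - 1)*(b + 2)*(b + 3)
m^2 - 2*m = m*(m - 2)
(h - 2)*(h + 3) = h^2 + h - 6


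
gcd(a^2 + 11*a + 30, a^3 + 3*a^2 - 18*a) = a + 6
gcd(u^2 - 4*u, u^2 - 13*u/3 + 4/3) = u - 4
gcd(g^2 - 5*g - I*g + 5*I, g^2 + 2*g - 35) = g - 5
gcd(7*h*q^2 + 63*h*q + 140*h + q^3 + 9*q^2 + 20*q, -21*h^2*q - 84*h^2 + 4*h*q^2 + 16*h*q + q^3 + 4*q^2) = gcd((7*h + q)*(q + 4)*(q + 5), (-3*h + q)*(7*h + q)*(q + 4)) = 7*h*q + 28*h + q^2 + 4*q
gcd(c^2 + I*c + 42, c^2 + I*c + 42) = c^2 + I*c + 42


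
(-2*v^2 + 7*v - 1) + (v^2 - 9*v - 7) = -v^2 - 2*v - 8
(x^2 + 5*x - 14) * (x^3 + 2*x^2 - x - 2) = x^5 + 7*x^4 - 5*x^3 - 35*x^2 + 4*x + 28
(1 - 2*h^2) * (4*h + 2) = -8*h^3 - 4*h^2 + 4*h + 2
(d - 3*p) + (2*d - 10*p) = 3*d - 13*p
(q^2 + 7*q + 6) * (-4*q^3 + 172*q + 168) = -4*q^5 - 28*q^4 + 148*q^3 + 1372*q^2 + 2208*q + 1008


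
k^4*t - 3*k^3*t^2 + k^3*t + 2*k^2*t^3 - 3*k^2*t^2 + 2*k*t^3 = k*(k - 2*t)*(k - t)*(k*t + t)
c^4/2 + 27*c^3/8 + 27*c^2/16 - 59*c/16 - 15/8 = (c/2 + 1/4)*(c - 1)*(c + 5/4)*(c + 6)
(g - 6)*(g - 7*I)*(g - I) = g^3 - 6*g^2 - 8*I*g^2 - 7*g + 48*I*g + 42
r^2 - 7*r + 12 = (r - 4)*(r - 3)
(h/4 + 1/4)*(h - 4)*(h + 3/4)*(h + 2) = h^4/4 - h^3/16 - 43*h^2/16 - 31*h/8 - 3/2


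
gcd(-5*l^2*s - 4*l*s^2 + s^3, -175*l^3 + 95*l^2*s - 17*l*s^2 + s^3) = -5*l + s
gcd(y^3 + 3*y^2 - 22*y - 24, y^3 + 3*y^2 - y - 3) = y + 1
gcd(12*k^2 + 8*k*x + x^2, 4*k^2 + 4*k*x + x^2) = 2*k + x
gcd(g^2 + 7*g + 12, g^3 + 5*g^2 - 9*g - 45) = g + 3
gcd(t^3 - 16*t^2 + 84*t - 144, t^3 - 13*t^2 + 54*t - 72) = t^2 - 10*t + 24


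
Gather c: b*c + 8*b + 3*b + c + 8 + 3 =11*b + c*(b + 1) + 11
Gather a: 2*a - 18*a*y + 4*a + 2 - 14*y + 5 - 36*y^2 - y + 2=a*(6 - 18*y) - 36*y^2 - 15*y + 9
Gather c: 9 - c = 9 - c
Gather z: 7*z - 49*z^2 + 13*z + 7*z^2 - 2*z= -42*z^2 + 18*z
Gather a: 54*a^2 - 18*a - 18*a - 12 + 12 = 54*a^2 - 36*a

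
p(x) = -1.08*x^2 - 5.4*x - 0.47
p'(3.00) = -11.88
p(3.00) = -26.39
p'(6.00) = -18.36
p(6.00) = -71.75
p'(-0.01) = -5.38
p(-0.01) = -0.42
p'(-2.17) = -0.71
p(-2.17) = 6.16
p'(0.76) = -7.04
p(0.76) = -5.20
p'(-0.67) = -3.95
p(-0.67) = 2.66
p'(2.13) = -10.00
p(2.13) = -16.87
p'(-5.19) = 5.81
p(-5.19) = -1.53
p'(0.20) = -5.83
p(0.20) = -1.59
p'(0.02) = -5.44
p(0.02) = -0.58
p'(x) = -2.16*x - 5.4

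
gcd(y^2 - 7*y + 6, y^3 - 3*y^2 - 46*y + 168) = y - 6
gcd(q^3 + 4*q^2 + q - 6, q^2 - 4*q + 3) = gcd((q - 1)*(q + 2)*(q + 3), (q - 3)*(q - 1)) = q - 1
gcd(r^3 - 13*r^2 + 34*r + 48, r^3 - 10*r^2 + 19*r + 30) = r^2 - 5*r - 6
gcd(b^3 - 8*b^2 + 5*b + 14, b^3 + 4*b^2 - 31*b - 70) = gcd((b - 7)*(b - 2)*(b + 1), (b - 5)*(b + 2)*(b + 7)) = 1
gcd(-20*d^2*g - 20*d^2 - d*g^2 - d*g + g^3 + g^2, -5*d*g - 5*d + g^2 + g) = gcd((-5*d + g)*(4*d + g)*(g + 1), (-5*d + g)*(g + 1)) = 5*d*g + 5*d - g^2 - g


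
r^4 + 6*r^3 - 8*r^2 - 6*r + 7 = (r - 1)^2*(r + 1)*(r + 7)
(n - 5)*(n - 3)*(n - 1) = n^3 - 9*n^2 + 23*n - 15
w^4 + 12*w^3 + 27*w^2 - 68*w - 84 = (w - 2)*(w + 1)*(w + 6)*(w + 7)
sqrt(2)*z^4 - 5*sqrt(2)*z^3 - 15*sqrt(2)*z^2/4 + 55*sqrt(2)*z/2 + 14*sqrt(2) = (z - 4)*(z - 7/2)*(z + 2)*(sqrt(2)*z + sqrt(2)/2)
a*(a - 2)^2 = a^3 - 4*a^2 + 4*a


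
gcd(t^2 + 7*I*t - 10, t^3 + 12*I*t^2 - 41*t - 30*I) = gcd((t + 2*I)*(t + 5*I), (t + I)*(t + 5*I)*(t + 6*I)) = t + 5*I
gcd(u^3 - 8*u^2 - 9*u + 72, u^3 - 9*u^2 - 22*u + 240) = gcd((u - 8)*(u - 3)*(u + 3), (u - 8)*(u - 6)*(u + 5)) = u - 8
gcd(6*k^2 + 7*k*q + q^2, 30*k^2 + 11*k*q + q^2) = 6*k + q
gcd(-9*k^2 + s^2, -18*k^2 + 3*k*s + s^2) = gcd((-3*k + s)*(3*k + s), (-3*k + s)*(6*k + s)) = -3*k + s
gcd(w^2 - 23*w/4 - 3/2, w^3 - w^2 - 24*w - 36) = w - 6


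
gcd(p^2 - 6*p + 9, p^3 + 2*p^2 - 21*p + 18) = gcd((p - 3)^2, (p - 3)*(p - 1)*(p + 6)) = p - 3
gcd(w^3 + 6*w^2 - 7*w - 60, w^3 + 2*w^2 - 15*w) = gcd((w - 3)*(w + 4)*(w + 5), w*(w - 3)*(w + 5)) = w^2 + 2*w - 15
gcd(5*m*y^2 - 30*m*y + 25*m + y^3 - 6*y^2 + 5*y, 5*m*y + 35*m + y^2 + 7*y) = 5*m + y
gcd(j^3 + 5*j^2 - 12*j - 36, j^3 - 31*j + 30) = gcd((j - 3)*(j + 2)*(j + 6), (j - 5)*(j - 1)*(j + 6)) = j + 6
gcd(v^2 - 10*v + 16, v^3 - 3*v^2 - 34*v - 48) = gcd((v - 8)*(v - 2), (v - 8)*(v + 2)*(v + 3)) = v - 8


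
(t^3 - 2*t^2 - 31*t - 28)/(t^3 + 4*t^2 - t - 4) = (t - 7)/(t - 1)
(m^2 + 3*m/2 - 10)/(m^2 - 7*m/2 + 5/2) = (m + 4)/(m - 1)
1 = 1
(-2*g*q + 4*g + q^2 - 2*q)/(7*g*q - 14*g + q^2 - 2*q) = (-2*g + q)/(7*g + q)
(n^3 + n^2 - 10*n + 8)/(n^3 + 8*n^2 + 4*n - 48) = (n - 1)/(n + 6)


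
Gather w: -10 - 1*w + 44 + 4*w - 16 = 3*w + 18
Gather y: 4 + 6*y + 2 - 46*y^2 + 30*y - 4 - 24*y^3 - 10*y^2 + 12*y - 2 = -24*y^3 - 56*y^2 + 48*y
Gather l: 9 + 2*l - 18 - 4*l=-2*l - 9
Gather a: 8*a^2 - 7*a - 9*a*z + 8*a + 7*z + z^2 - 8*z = 8*a^2 + a*(1 - 9*z) + z^2 - z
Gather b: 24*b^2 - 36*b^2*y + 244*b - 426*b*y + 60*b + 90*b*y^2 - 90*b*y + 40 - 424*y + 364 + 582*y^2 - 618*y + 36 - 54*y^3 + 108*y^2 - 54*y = b^2*(24 - 36*y) + b*(90*y^2 - 516*y + 304) - 54*y^3 + 690*y^2 - 1096*y + 440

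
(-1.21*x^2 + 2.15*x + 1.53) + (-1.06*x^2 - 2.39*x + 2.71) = -2.27*x^2 - 0.24*x + 4.24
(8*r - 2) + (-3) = 8*r - 5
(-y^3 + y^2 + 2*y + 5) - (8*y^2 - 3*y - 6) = -y^3 - 7*y^2 + 5*y + 11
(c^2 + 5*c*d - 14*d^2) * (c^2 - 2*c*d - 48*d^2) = c^4 + 3*c^3*d - 72*c^2*d^2 - 212*c*d^3 + 672*d^4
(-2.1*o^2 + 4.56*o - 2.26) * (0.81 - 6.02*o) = 12.642*o^3 - 29.1522*o^2 + 17.2988*o - 1.8306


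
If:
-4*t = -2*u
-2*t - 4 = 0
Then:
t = -2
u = -4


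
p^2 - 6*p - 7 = (p - 7)*(p + 1)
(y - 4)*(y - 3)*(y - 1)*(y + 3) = y^4 - 5*y^3 - 5*y^2 + 45*y - 36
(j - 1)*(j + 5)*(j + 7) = j^3 + 11*j^2 + 23*j - 35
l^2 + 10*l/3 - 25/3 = (l - 5/3)*(l + 5)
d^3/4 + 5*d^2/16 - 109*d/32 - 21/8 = (d/4 + 1)*(d - 7/2)*(d + 3/4)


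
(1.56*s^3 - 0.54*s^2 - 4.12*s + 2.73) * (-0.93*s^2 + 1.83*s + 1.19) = -1.4508*s^5 + 3.357*s^4 + 4.6998*s^3 - 10.7211*s^2 + 0.0930999999999997*s + 3.2487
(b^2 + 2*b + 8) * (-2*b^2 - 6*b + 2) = -2*b^4 - 10*b^3 - 26*b^2 - 44*b + 16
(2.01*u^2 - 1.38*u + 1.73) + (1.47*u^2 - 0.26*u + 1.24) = 3.48*u^2 - 1.64*u + 2.97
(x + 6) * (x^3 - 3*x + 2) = x^4 + 6*x^3 - 3*x^2 - 16*x + 12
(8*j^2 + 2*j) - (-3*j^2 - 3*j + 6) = 11*j^2 + 5*j - 6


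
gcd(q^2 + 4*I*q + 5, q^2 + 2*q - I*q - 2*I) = q - I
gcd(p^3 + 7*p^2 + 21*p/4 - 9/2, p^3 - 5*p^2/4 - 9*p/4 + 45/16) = p + 3/2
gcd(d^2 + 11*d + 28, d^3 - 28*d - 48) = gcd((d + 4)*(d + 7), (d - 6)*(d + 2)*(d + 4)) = d + 4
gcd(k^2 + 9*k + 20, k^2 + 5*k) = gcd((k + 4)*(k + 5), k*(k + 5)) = k + 5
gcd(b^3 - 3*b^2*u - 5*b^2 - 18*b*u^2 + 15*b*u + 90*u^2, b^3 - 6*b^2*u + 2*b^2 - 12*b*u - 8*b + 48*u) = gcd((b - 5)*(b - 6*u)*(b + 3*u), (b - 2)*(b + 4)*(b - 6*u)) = -b + 6*u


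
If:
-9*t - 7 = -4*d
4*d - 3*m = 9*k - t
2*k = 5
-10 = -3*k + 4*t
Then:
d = 11/32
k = 5/2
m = -29/4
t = -5/8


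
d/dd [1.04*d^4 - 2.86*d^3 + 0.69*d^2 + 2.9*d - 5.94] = 4.16*d^3 - 8.58*d^2 + 1.38*d + 2.9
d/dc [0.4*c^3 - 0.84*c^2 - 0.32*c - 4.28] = 1.2*c^2 - 1.68*c - 0.32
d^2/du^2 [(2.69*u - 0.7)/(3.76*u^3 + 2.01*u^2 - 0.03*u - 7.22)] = (228.180864*u^5 + 3.22382399999992*u^4 - 62.302518*u^3 + 859.816956*u^2 + 120.461928*u - 21.483648)/(53.157376*u^9 + 85.249728*u^8 + 44.299944*u^7 - 299.460183*u^6 - 327.748689*u^5 - 82.616643*u^4 + 590.620521*u^3 + 314.314758*u^2 - 4.691556*u - 376.367048)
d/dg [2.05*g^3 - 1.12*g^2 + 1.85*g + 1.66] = 6.15*g^2 - 2.24*g + 1.85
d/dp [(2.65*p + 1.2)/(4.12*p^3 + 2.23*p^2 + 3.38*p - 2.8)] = (10.918*p^3 + 5.9095*p^2 + 8.957*p - (2.65*p + 1.2)*(12.36*p^2 + 4.46*p + 3.38) - 7.42)/(4.12*p^3 + 2.23*p^2 + 3.38*p - 2.8)^2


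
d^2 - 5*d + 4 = (d - 4)*(d - 1)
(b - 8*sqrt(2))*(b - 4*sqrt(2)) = b^2 - 12*sqrt(2)*b + 64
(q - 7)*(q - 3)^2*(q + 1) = q^4 - 12*q^3 + 38*q^2 - 12*q - 63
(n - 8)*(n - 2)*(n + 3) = n^3 - 7*n^2 - 14*n + 48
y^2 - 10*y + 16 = (y - 8)*(y - 2)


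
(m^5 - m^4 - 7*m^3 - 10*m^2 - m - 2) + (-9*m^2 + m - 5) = m^5 - m^4 - 7*m^3 - 19*m^2 - 7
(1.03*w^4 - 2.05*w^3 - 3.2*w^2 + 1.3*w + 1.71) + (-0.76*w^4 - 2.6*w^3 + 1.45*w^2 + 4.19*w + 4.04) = 0.27*w^4 - 4.65*w^3 - 1.75*w^2 + 5.49*w + 5.75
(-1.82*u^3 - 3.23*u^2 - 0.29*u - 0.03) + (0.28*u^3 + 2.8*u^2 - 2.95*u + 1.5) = -1.54*u^3 - 0.43*u^2 - 3.24*u + 1.47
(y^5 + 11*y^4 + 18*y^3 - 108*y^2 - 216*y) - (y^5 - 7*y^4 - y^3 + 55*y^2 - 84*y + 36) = 18*y^4 + 19*y^3 - 163*y^2 - 132*y - 36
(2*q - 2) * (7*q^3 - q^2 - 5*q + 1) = 14*q^4 - 16*q^3 - 8*q^2 + 12*q - 2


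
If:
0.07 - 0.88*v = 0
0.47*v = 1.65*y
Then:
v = 0.08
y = 0.02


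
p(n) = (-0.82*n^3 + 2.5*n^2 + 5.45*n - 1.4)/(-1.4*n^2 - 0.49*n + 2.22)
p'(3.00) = 1.11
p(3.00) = -1.29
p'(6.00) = 0.67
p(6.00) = 1.09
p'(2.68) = 1.34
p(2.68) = -1.68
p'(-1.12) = 5.10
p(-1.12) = -3.18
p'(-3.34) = 0.80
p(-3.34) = -3.30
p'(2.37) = 1.74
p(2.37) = -2.15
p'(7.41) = 0.64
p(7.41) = 2.01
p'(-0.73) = 1.99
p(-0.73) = -2.03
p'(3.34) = 0.97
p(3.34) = -0.94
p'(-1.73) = 6.30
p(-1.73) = -0.80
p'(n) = (2.8*n + 0.49)*(-0.82*n^3 + 2.5*n^2 + 5.45*n - 1.4)/(-1.4*n^2 - 0.49*n + 2.22)^2 + (-2.46*n^2 + 5.0*n + 5.45)/(-1.4*n^2 - 0.49*n + 2.22) = (1.148*n^4 + 0.8036*n^3 + 0.9438*n^2 + 7.18*n + 11.413)/(1.96*n^4 + 1.372*n^3 - 5.9759*n^2 - 2.1756*n + 4.9284)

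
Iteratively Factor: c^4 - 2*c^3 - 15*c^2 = (c)*(c^3 - 2*c^2 - 15*c) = c^2*(c^2 - 2*c - 15) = c^2*(c - 5)*(c + 3)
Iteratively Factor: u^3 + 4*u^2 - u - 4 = (u + 4)*(u^2 - 1) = (u - 1)*(u + 4)*(u + 1)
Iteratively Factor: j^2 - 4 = (j - 2)*(j + 2)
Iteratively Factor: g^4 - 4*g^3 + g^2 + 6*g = (g - 2)*(g^3 - 2*g^2 - 3*g) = g*(g - 2)*(g^2 - 2*g - 3) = g*(g - 3)*(g - 2)*(g + 1)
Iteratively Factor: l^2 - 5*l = (l - 5)*(l)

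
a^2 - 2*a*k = a*(a - 2*k)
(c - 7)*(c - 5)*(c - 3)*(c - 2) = c^4 - 17*c^3 + 101*c^2 - 247*c + 210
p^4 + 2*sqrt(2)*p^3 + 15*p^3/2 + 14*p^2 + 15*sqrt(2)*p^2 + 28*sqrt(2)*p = p*(p + 7/2)*(p + 4)*(p + 2*sqrt(2))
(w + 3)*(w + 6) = w^2 + 9*w + 18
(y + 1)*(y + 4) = y^2 + 5*y + 4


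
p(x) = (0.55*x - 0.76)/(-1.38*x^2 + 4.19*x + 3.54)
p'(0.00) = 0.41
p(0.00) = -0.21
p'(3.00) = 0.42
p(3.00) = 0.24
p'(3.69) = 173.73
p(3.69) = 6.02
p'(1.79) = 0.09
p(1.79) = 0.03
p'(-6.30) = 0.01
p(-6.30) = 0.05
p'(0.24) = 0.23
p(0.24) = -0.14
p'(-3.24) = 0.03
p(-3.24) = 0.10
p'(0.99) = 0.09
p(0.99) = -0.03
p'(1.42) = 0.08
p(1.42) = 0.00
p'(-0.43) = 2.81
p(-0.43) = -0.67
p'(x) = (0.55*x - 0.76)*(2.76*x - 4.19)/(-1.38*x^2 + 4.19*x + 3.54)^2 + 0.55/(-1.38*x^2 + 4.19*x + 3.54)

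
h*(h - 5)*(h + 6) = h^3 + h^2 - 30*h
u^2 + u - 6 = (u - 2)*(u + 3)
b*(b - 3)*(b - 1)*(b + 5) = b^4 + b^3 - 17*b^2 + 15*b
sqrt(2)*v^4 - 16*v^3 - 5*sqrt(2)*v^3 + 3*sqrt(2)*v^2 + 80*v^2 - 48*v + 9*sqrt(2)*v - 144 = (v - 3)^2*(v - 8*sqrt(2))*(sqrt(2)*v + sqrt(2))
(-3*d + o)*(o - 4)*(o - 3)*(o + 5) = -3*d*o^3 + 6*d*o^2 + 69*d*o - 180*d + o^4 - 2*o^3 - 23*o^2 + 60*o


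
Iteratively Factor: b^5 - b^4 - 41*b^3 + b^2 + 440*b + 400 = (b + 4)*(b^4 - 5*b^3 - 21*b^2 + 85*b + 100) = (b - 5)*(b + 4)*(b^3 - 21*b - 20) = (b - 5)^2*(b + 4)*(b^2 + 5*b + 4) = (b - 5)^2*(b + 4)^2*(b + 1)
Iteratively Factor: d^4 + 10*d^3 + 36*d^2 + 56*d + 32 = (d + 4)*(d^3 + 6*d^2 + 12*d + 8) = (d + 2)*(d + 4)*(d^2 + 4*d + 4) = (d + 2)^2*(d + 4)*(d + 2)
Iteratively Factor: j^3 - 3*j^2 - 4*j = (j)*(j^2 - 3*j - 4) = j*(j + 1)*(j - 4)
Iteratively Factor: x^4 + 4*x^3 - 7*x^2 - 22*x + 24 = (x - 1)*(x^3 + 5*x^2 - 2*x - 24) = (x - 2)*(x - 1)*(x^2 + 7*x + 12) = (x - 2)*(x - 1)*(x + 3)*(x + 4)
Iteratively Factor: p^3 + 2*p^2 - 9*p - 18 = (p + 3)*(p^2 - p - 6) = (p + 2)*(p + 3)*(p - 3)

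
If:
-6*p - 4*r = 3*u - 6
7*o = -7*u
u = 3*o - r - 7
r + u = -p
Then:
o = 8/5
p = 11/5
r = -3/5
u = -8/5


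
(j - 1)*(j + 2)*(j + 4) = j^3 + 5*j^2 + 2*j - 8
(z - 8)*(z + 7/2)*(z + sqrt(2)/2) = z^3 - 9*z^2/2 + sqrt(2)*z^2/2 - 28*z - 9*sqrt(2)*z/4 - 14*sqrt(2)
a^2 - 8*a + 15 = (a - 5)*(a - 3)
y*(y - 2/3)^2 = y^3 - 4*y^2/3 + 4*y/9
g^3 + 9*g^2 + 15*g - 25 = (g - 1)*(g + 5)^2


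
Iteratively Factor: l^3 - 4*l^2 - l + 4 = (l - 4)*(l^2 - 1) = (l - 4)*(l - 1)*(l + 1)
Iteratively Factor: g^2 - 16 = (g - 4)*(g + 4)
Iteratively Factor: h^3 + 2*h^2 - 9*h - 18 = (h - 3)*(h^2 + 5*h + 6) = (h - 3)*(h + 2)*(h + 3)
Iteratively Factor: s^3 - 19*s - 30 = (s + 3)*(s^2 - 3*s - 10) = (s + 2)*(s + 3)*(s - 5)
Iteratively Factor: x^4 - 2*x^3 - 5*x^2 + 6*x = (x + 2)*(x^3 - 4*x^2 + 3*x) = (x - 3)*(x + 2)*(x^2 - x) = (x - 3)*(x - 1)*(x + 2)*(x)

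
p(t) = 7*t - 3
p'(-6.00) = 7.00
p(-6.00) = -45.00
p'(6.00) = 7.00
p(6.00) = 39.00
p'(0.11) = 7.00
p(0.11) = -2.23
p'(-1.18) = 7.00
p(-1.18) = -11.26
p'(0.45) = 7.00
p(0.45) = 0.15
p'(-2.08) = 7.00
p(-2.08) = -17.56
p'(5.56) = 7.00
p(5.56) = 35.92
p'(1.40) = 7.00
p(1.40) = 6.80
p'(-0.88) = 7.00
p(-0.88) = -9.16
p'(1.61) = 7.00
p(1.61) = 8.27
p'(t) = 7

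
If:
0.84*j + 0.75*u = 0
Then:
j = -0.892857142857143*u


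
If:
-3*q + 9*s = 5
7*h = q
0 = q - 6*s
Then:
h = -10/21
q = -10/3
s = -5/9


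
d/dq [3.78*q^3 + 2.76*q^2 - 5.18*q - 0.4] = 11.34*q^2 + 5.52*q - 5.18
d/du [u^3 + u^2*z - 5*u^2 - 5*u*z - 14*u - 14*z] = 3*u^2 + 2*u*z - 10*u - 5*z - 14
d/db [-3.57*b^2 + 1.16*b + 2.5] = 1.16 - 7.14*b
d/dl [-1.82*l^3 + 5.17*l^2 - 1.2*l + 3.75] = -5.46*l^2 + 10.34*l - 1.2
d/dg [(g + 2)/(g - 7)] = -9/(g - 7)^2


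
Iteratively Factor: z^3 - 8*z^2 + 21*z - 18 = (z - 3)*(z^2 - 5*z + 6) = (z - 3)^2*(z - 2)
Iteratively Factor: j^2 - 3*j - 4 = (j - 4)*(j + 1)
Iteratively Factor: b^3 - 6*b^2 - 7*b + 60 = (b - 4)*(b^2 - 2*b - 15) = (b - 5)*(b - 4)*(b + 3)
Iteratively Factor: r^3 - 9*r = (r + 3)*(r^2 - 3*r) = (r - 3)*(r + 3)*(r)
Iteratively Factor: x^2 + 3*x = (x + 3)*(x)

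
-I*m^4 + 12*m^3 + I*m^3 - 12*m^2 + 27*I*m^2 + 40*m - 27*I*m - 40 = (m - I)*(m + 5*I)*(m + 8*I)*(-I*m + I)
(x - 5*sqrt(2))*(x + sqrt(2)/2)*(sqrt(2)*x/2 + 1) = sqrt(2)*x^3/2 - 7*x^2/2 - 7*sqrt(2)*x - 5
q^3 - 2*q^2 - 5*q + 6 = (q - 3)*(q - 1)*(q + 2)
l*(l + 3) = l^2 + 3*l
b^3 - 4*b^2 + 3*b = b*(b - 3)*(b - 1)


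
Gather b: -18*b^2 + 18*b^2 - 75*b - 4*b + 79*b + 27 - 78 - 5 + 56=0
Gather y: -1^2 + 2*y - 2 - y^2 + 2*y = -y^2 + 4*y - 3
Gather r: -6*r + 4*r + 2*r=0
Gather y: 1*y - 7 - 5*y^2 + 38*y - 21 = -5*y^2 + 39*y - 28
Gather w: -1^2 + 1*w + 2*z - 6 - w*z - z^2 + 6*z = w*(1 - z) - z^2 + 8*z - 7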